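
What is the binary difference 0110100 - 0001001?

Method 1 - Direct subtraction (column by column from the right: bit − bit − borrow-in; if negative, add 2 and borrow 1 from the next column):
borrow: 0010110
        0110100
-       0001001
---------------
        0101011

Method 2 - Add two's complement:
Two's complement of 0001001: invert → 1110110, add 1 → 1110111
  0110100
+ 1110111
---------
 10101011  (end carry out of the top bit = 1)
Discarding the end carry: 0101011
Decimal check:
  0110100 = 32 + 16 + 4 = 52
  0001001 = 8 + 1 = 9
  52 - 9 = 43, and 0101011 = 32 + 8 + 2 + 1 = 43 ✓



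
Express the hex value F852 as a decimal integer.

Expand by place value (powers of 16):
Digit values: F = 15
F852 = 15 × 16^3 + 8 × 16^2 + 5 × 16^1 + 2 × 16^0
= 15 × 4096 + 8 × 256 + 5 × 16 + 2 × 1
= 61440 + 2048 + 80 + 2
= 63570



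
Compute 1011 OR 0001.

OR: 1 when either bit is 1
  1011
| 0001
------
  1011
Decimal: 11 | 1 = 11



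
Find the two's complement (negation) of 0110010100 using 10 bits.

Original: 0110010100
Step 1 - Invert all bits: 1001101011
Step 2 - Add 1: 1001101100
Verification: 0110010100 + 1001101100 = 10000000000; discarding the end carry (carry out of the top bit) leaves the 10-bit value 0000000000, as required for x + (-x)



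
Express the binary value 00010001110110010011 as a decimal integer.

Sum of powers of 2 for each 1-bit:
2^0 + 2^1 + 2^4 + 2^7 + 2^8 + 2^10 + 2^11 + 2^12 + 2^16
= 1 + 2 + 16 + 128 + 256 + 1024 + 2048 + 4096 + 65536
= 73107



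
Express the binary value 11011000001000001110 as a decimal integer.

Sum of powers of 2 for each 1-bit:
2^1 + 2^2 + 2^3 + 2^9 + 2^15 + 2^16 + 2^18 + 2^19
= 2 + 4 + 8 + 512 + 32768 + 65536 + 262144 + 524288
= 885262



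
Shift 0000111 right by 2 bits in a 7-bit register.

Original: 0000111 (decimal 7)
Shift right by 2 positions
Drop the 2 low bits; fill with zeros on the left
Result: 0000001 (decimal 1)
Equivalent: 7 >> 2 = 7 ÷ 2^2 = 1



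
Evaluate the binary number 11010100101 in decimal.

Sum of powers of 2 for each 1-bit:
2^0 + 2^2 + 2^5 + 2^7 + 2^9 + 2^10
= 1 + 4 + 32 + 128 + 512 + 1024
= 1701



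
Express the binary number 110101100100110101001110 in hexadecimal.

Group into 4-bit nibbles from right:
  1101 = D
  0110 = 6
  0100 = 4
  1101 = D
  0100 = 4
  1110 = E
Result: D64D4E



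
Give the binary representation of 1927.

Using repeated division by 2:
1927 ÷ 2 = 963 remainder 1
963 ÷ 2 = 481 remainder 1
481 ÷ 2 = 240 remainder 1
240 ÷ 2 = 120 remainder 0
120 ÷ 2 = 60 remainder 0
60 ÷ 2 = 30 remainder 0
30 ÷ 2 = 15 remainder 0
15 ÷ 2 = 7 remainder 1
7 ÷ 2 = 3 remainder 1
3 ÷ 2 = 1 remainder 1
1 ÷ 2 = 0 remainder 1
Reading remainders bottom to top: 11110000111



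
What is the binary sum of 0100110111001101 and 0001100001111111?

Add column by column from the right: bit + bit + carry-in; write the sum mod 2, carry 1 when the sum is 2 or 3.
carry:  0011001111111110
        0100110111001101
+       0001100001111111
------------------------
       00110011001001100
(the carry out of the leftmost column, 0, becomes the leading bit)
Decimal check:
  0100110111001101 = 16384 + 2048 + 1024 + 256 + 128 + 64 + 8 + 4 + 1 = 19917
  0001100001111111 = 4096 + 2048 + 64 + 32 + 16 + 8 + 4 + 2 + 1 = 6271
  19917 + 6271 = 26188, and 00110011001001100 = 16384 + 8192 + 1024 + 512 + 64 + 8 + 4 = 26188 ✓



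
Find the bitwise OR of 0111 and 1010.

OR: 1 when either bit is 1
  0111
| 1010
------
  1111
Decimal: 7 | 10 = 15



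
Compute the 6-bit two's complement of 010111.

Original: 010111
Step 1 - Invert all bits: 101000
Step 2 - Add 1: 101001
Verification: 010111 + 101001 = 1000000; discarding the end carry (carry out of the top bit) leaves the 6-bit value 000000, as required for x + (-x)



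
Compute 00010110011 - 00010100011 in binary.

Method 1 - Direct subtraction (column by column from the right: bit − bit − borrow-in; if negative, add 2 and borrow 1 from the next column):
borrow: 00000000000
        00010110011
-       00010100011
-------------------
        00000010000

Method 2 - Add two's complement:
Two's complement of 00010100011: invert → 11101011100, add 1 → 11101011101
  00010110011
+ 11101011101
-------------
 100000010000  (end carry out of the top bit = 1)
Discarding the end carry: 00000010000
Decimal check:
  00010110011 = 128 + 32 + 16 + 2 + 1 = 179
  00010100011 = 128 + 32 + 2 + 1 = 163
  179 - 163 = 16, and 00000010000 = 16 ✓



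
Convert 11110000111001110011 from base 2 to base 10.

Sum of powers of 2 for each 1-bit:
2^0 + 2^1 + 2^4 + 2^5 + 2^6 + 2^9 + 2^10 + 2^11 + 2^16 + 2^17 + 2^18 + 2^19
= 1 + 2 + 16 + 32 + 64 + 512 + 1024 + 2048 + 65536 + 131072 + 262144 + 524288
= 986739



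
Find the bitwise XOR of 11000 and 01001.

XOR: 1 when bits differ
  11000
^ 01001
-------
  10001
Decimal: 24 ^ 9 = 17



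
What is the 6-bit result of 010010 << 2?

Original: 010010 (decimal 18)
Shift left by 2 positions
Append 2 zeros on the right and drop the 2 high bits that overflow the 6-bit width
Result: 001000 (decimal 8)
Equivalent: 18 << 2 = 18 × 2^2 = 72, truncated to 6 bits = 8



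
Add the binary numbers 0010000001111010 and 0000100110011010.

Add column by column from the right: bit + bit + carry-in; write the sum mod 2, carry 1 when the sum is 2 or 3.
carry:  0000001111110100
        0010000001111010
+       0000100110011010
------------------------
       00010101000010100
(the carry out of the leftmost column, 0, becomes the leading bit)
Decimal check:
  0010000001111010 = 8192 + 64 + 32 + 16 + 8 + 2 = 8314
  0000100110011010 = 2048 + 256 + 128 + 16 + 8 + 2 = 2458
  8314 + 2458 = 10772, and 00010101000010100 = 8192 + 2048 + 512 + 16 + 4 = 10772 ✓



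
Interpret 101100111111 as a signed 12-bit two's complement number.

Binary: 101100111111
Sign bit: 1 (negative)
Invert: 010011000000
Add 1:  010011000001
Magnitude: 010011000001 = 1024 + 128 + 64 + 1 = 1217
Value: -1217



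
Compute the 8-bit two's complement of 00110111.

Original: 00110111
Step 1 - Invert all bits: 11001000
Step 2 - Add 1: 11001001
Verification: 00110111 + 11001001 = 100000000; discarding the end carry (carry out of the top bit) leaves the 8-bit value 00000000, as required for x + (-x)



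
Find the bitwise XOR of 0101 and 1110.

XOR: 1 when bits differ
  0101
^ 1110
------
  1011
Decimal: 5 ^ 14 = 11



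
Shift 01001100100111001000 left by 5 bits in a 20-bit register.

Original: 01001100100111001000 (decimal 313800)
Shift left by 5 positions
Append 5 zeros on the right and drop the 5 high bits that overflow the 20-bit width
Result: 10010011100100000000 (decimal 604416)
Equivalent: 313800 << 5 = 313800 × 2^5 = 10041600, truncated to 20 bits = 604416



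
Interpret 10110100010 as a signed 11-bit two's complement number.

Binary: 10110100010
Sign bit: 1 (negative)
Invert: 01001011101
Add 1:  01001011110
Magnitude: 01001011110 = 512 + 64 + 16 + 8 + 4 + 2 = 606
Value: -606



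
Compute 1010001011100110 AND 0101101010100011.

AND: 1 only when both bits are 1
  1010001011100110
& 0101101010100011
------------------
  0000001010100010
Decimal: 41702 & 23203 = 674



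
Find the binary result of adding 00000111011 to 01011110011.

Add column by column from the right: bit + bit + carry-in; write the sum mod 2, carry 1 when the sum is 2 or 3.
carry:  00111100110
        00000111011
+       01011110011
-------------------
       001100101110
(the carry out of the leftmost column, 0, becomes the leading bit)
Decimal check:
  00000111011 = 32 + 16 + 8 + 2 + 1 = 59
  01011110011 = 512 + 128 + 64 + 32 + 16 + 2 + 1 = 755
  59 + 755 = 814, and 001100101110 = 512 + 256 + 32 + 8 + 4 + 2 = 814 ✓



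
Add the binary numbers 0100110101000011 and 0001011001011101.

Add column by column from the right: bit + bit + carry-in; write the sum mod 2, carry 1 when the sum is 2 or 3.
carry:  0011100010111110
        0100110101000011
+       0001011001011101
------------------------
       00110001110100000
(the carry out of the leftmost column, 0, becomes the leading bit)
Decimal check:
  0100110101000011 = 16384 + 2048 + 1024 + 256 + 64 + 2 + 1 = 19779
  0001011001011101 = 4096 + 1024 + 512 + 64 + 16 + 8 + 4 + 1 = 5725
  19779 + 5725 = 25504, and 00110001110100000 = 16384 + 8192 + 512 + 256 + 128 + 32 = 25504 ✓



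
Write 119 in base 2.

Using repeated division by 2:
119 ÷ 2 = 59 remainder 1
59 ÷ 2 = 29 remainder 1
29 ÷ 2 = 14 remainder 1
14 ÷ 2 = 7 remainder 0
7 ÷ 2 = 3 remainder 1
3 ÷ 2 = 1 remainder 1
1 ÷ 2 = 0 remainder 1
Reading remainders bottom to top: 1110111



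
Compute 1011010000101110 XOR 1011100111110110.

XOR: 1 when bits differ
  1011010000101110
^ 1011100111110110
------------------
  0000110111011000
Decimal: 46126 ^ 47606 = 3544



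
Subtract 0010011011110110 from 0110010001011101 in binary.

Method 1 - Direct subtraction (column by column from the right: bit − bit − borrow-in; if negative, add 2 and borrow 1 from the next column):
borrow: 0111111111001100
        0110010001011101
-       0010011011110110
------------------------
        0011110101100111

Method 2 - Add two's complement:
Two's complement of 0010011011110110: invert → 1101100100001001, add 1 → 1101100100001010
  0110010001011101
+ 1101100100001010
------------------
 10011110101100111  (end carry out of the top bit = 1)
Discarding the end carry: 0011110101100111
Decimal check:
  0110010001011101 = 16384 + 8192 + 1024 + 64 + 16 + 8 + 4 + 1 = 25693
  0010011011110110 = 8192 + 1024 + 512 + 128 + 64 + 32 + 16 + 4 + 2 = 9974
  25693 - 9974 = 15719, and 0011110101100111 = 8192 + 4096 + 2048 + 1024 + 256 + 64 + 32 + 4 + 2 + 1 = 15719 ✓



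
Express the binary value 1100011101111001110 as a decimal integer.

Sum of powers of 2 for each 1-bit:
2^1 + 2^2 + 2^3 + 2^6 + 2^7 + 2^8 + 2^9 + 2^11 + 2^12 + 2^13 + 2^17 + 2^18
= 2 + 4 + 8 + 64 + 128 + 256 + 512 + 2048 + 4096 + 8192 + 131072 + 262144
= 408526



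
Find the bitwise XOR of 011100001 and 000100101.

XOR: 1 when bits differ
  011100001
^ 000100101
-----------
  011000100
Decimal: 225 ^ 37 = 196



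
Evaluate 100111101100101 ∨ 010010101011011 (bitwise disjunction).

OR: 1 when either bit is 1
  100111101100101
| 010010101011011
-----------------
  110111101111111
Decimal: 20325 | 9563 = 28543



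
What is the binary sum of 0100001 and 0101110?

Add column by column from the right: bit + bit + carry-in; write the sum mod 2, carry 1 when the sum is 2 or 3.
carry:  1000000
        0100001
+       0101110
---------------
       01001111
(the carry out of the leftmost column, 0, becomes the leading bit)
Decimal check:
  0100001 = 32 + 1 = 33
  0101110 = 32 + 8 + 4 + 2 = 46
  33 + 46 = 79, and 01001111 = 64 + 8 + 4 + 2 + 1 = 79 ✓



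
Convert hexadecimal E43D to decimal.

Expand by place value (powers of 16):
Digit values: E = 14, D = 13
E43D = 14 × 16^3 + 4 × 16^2 + 3 × 16^1 + 13 × 16^0
= 14 × 4096 + 4 × 256 + 3 × 16 + 13 × 1
= 57344 + 1024 + 48 + 13
= 58429



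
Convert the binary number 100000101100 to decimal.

Sum of powers of 2 for each 1-bit:
2^2 + 2^3 + 2^5 + 2^11
= 4 + 8 + 32 + 2048
= 2092



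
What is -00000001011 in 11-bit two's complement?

Original: 00000001011
Step 1 - Invert all bits: 11111110100
Step 2 - Add 1: 11111110101
Verification: 00000001011 + 11111110101 = 100000000000; discarding the end carry (carry out of the top bit) leaves the 11-bit value 00000000000, as required for x + (-x)



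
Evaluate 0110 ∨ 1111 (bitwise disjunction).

OR: 1 when either bit is 1
  0110
| 1111
------
  1111
Decimal: 6 | 15 = 15



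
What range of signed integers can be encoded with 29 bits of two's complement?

For 29-bit two's complement:
Minimum: -2^28 = -268435456
Maximum: 2^28 - 1 = 268435455



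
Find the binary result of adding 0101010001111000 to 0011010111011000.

Add column by column from the right: bit + bit + carry-in; write the sum mod 2, carry 1 when the sum is 2 or 3.
carry:  1110101111110000
        0101010001111000
+       0011010111011000
------------------------
       01000101001010000
(the carry out of the leftmost column, 0, becomes the leading bit)
Decimal check:
  0101010001111000 = 16384 + 4096 + 1024 + 64 + 32 + 16 + 8 = 21624
  0011010111011000 = 8192 + 4096 + 1024 + 256 + 128 + 64 + 16 + 8 = 13784
  21624 + 13784 = 35408, and 01000101001010000 = 32768 + 2048 + 512 + 64 + 16 = 35408 ✓



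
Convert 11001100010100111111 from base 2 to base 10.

Sum of powers of 2 for each 1-bit:
2^0 + 2^1 + 2^2 + 2^3 + 2^4 + 2^5 + 2^8 + 2^10 + 2^14 + 2^15 + 2^18 + 2^19
= 1 + 2 + 4 + 8 + 16 + 32 + 256 + 1024 + 16384 + 32768 + 262144 + 524288
= 836927



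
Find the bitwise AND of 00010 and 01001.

AND: 1 only when both bits are 1
  00010
& 01001
-------
  00000
Decimal: 2 & 9 = 0



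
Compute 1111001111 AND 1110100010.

AND: 1 only when both bits are 1
  1111001111
& 1110100010
------------
  1110000010
Decimal: 975 & 930 = 898



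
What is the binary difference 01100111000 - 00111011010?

Method 1 - Direct subtraction (column by column from the right: bit − bit − borrow-in; if negative, add 2 and borrow 1 from the next column):
borrow: 01110111100
        01100111000
-       00111011010
-------------------
        00101011110

Method 2 - Add two's complement:
Two's complement of 00111011010: invert → 11000100101, add 1 → 11000100110
  01100111000
+ 11000100110
-------------
 100101011110  (end carry out of the top bit = 1)
Discarding the end carry: 00101011110
Decimal check:
  01100111000 = 512 + 256 + 32 + 16 + 8 = 824
  00111011010 = 256 + 128 + 64 + 16 + 8 + 2 = 474
  824 - 474 = 350, and 00101011110 = 256 + 64 + 16 + 8 + 4 + 2 = 350 ✓



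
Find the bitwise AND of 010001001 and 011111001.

AND: 1 only when both bits are 1
  010001001
& 011111001
-----------
  010001001
Decimal: 137 & 249 = 137



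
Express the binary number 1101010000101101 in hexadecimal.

Group into 4-bit nibbles from right:
  1101 = D
  0100 = 4
  0010 = 2
  1101 = D
Result: D42D



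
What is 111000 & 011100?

AND: 1 only when both bits are 1
  111000
& 011100
--------
  011000
Decimal: 56 & 28 = 24



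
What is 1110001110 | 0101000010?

OR: 1 when either bit is 1
  1110001110
| 0101000010
------------
  1111001110
Decimal: 910 | 322 = 974



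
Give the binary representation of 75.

Using repeated division by 2:
75 ÷ 2 = 37 remainder 1
37 ÷ 2 = 18 remainder 1
18 ÷ 2 = 9 remainder 0
9 ÷ 2 = 4 remainder 1
4 ÷ 2 = 2 remainder 0
2 ÷ 2 = 1 remainder 0
1 ÷ 2 = 0 remainder 1
Reading remainders bottom to top: 1001011



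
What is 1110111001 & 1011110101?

AND: 1 only when both bits are 1
  1110111001
& 1011110101
------------
  1010110001
Decimal: 953 & 757 = 689



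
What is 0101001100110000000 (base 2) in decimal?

Sum of powers of 2 for each 1-bit:
2^7 + 2^8 + 2^11 + 2^12 + 2^15 + 2^17
= 128 + 256 + 2048 + 4096 + 32768 + 131072
= 170368



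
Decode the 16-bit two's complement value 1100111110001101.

Binary: 1100111110001101
Sign bit: 1 (negative)
Invert: 0011000001110010
Add 1:  0011000001110011
Magnitude: 0011000001110011 = 8192 + 4096 + 64 + 32 + 16 + 2 + 1 = 12403
Value: -12403



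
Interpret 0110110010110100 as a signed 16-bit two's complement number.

Binary: 0110110010110100
Sign bit: 0 (non-negative)
Read directly as an unsigned value:
0110110010110100 = 16384 + 8192 + 2048 + 1024 + 128 + 32 + 16 + 4 = 27828
Value: 27828



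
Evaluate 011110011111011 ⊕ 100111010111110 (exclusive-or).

XOR: 1 when bits differ
  011110011111011
^ 100111010111110
-----------------
  111001001000101
Decimal: 15611 ^ 20158 = 29253



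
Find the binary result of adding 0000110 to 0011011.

Add column by column from the right: bit + bit + carry-in; write the sum mod 2, carry 1 when the sum is 2 or 3.
carry:  0111100
        0000110
+       0011011
---------------
       00100001
(the carry out of the leftmost column, 0, becomes the leading bit)
Decimal check:
  0000110 = 4 + 2 = 6
  0011011 = 16 + 8 + 2 + 1 = 27
  6 + 27 = 33, and 00100001 = 32 + 1 = 33 ✓



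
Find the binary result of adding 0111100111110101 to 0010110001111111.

Add column by column from the right: bit + bit + carry-in; write the sum mod 2, carry 1 when the sum is 2 or 3.
carry:  1111001111111110
        0111100111110101
+       0010110001111111
------------------------
       01010011001110100
(the carry out of the leftmost column, 0, becomes the leading bit)
Decimal check:
  0111100111110101 = 16384 + 8192 + 4096 + 2048 + 256 + 128 + 64 + 32 + 16 + 4 + 1 = 31221
  0010110001111111 = 8192 + 2048 + 1024 + 64 + 32 + 16 + 8 + 4 + 2 + 1 = 11391
  31221 + 11391 = 42612, and 01010011001110100 = 32768 + 8192 + 1024 + 512 + 64 + 32 + 16 + 4 = 42612 ✓



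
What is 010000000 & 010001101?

AND: 1 only when both bits are 1
  010000000
& 010001101
-----------
  010000000
Decimal: 128 & 141 = 128



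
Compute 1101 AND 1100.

AND: 1 only when both bits are 1
  1101
& 1100
------
  1100
Decimal: 13 & 12 = 12



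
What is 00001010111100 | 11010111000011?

OR: 1 when either bit is 1
  00001010111100
| 11010111000011
----------------
  11011111111111
Decimal: 700 | 13763 = 14335



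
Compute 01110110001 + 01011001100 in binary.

Add column by column from the right: bit + bit + carry-in; write the sum mod 2, carry 1 when the sum is 2 or 3.
carry:  11100000000
        01110110001
+       01011001100
-------------------
       011001111101
(the carry out of the leftmost column, 0, becomes the leading bit)
Decimal check:
  01110110001 = 512 + 256 + 128 + 32 + 16 + 1 = 945
  01011001100 = 512 + 128 + 64 + 8 + 4 = 716
  945 + 716 = 1661, and 011001111101 = 1024 + 512 + 64 + 32 + 16 + 8 + 4 + 1 = 1661 ✓



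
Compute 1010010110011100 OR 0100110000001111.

OR: 1 when either bit is 1
  1010010110011100
| 0100110000001111
------------------
  1110110110011111
Decimal: 42396 | 19471 = 60831



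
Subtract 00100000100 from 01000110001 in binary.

Method 1 - Direct subtraction (column by column from the right: bit − bit − borrow-in; if negative, add 2 and borrow 1 from the next column):
borrow: 01000011000
        01000110001
-       00100000100
-------------------
        00100101101

Method 2 - Add two's complement:
Two's complement of 00100000100: invert → 11011111011, add 1 → 11011111100
  01000110001
+ 11011111100
-------------
 100100101101  (end carry out of the top bit = 1)
Discarding the end carry: 00100101101
Decimal check:
  01000110001 = 512 + 32 + 16 + 1 = 561
  00100000100 = 256 + 4 = 260
  561 - 260 = 301, and 00100101101 = 256 + 32 + 8 + 4 + 1 = 301 ✓



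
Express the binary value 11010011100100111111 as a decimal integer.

Sum of powers of 2 for each 1-bit:
2^0 + 2^1 + 2^2 + 2^3 + 2^4 + 2^5 + 2^8 + 2^11 + 2^12 + 2^13 + 2^16 + 2^18 + 2^19
= 1 + 2 + 4 + 8 + 16 + 32 + 256 + 2048 + 4096 + 8192 + 65536 + 262144 + 524288
= 866623



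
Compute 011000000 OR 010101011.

OR: 1 when either bit is 1
  011000000
| 010101011
-----------
  011101011
Decimal: 192 | 171 = 235



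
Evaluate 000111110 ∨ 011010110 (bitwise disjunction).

OR: 1 when either bit is 1
  000111110
| 011010110
-----------
  011111110
Decimal: 62 | 214 = 254



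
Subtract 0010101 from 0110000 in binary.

Method 1 - Direct subtraction (column by column from the right: bit − bit − borrow-in; if negative, add 2 and borrow 1 from the next column):
borrow: 0111110
        0110000
-       0010101
---------------
        0011011

Method 2 - Add two's complement:
Two's complement of 0010101: invert → 1101010, add 1 → 1101011
  0110000
+ 1101011
---------
 10011011  (end carry out of the top bit = 1)
Discarding the end carry: 0011011
Decimal check:
  0110000 = 32 + 16 = 48
  0010101 = 16 + 4 + 1 = 21
  48 - 21 = 27, and 0011011 = 16 + 8 + 2 + 1 = 27 ✓



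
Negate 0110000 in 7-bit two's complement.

Original: 0110000
Step 1 - Invert all bits: 1001111
Step 2 - Add 1: 1010000
Verification: 0110000 + 1010000 = 10000000; discarding the end carry (carry out of the top bit) leaves the 7-bit value 0000000, as required for x + (-x)



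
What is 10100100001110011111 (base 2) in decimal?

Sum of powers of 2 for each 1-bit:
2^0 + 2^1 + 2^2 + 2^3 + 2^4 + 2^7 + 2^8 + 2^9 + 2^14 + 2^17 + 2^19
= 1 + 2 + 4 + 8 + 16 + 128 + 256 + 512 + 16384 + 131072 + 524288
= 672671



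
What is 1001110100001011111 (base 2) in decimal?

Sum of powers of 2 for each 1-bit:
2^0 + 2^1 + 2^2 + 2^3 + 2^4 + 2^6 + 2^11 + 2^13 + 2^14 + 2^15 + 2^18
= 1 + 2 + 4 + 8 + 16 + 64 + 2048 + 8192 + 16384 + 32768 + 262144
= 321631



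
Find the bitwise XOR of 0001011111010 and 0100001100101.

XOR: 1 when bits differ
  0001011111010
^ 0100001100101
---------------
  0101010011111
Decimal: 762 ^ 2149 = 2719



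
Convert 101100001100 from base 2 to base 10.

Sum of powers of 2 for each 1-bit:
2^2 + 2^3 + 2^8 + 2^9 + 2^11
= 4 + 8 + 256 + 512 + 2048
= 2828



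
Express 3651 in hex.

Using repeated division by 16 (digits 10–15 are A–F):
3651 ÷ 16 = 228 remainder 3
228 ÷ 16 = 14 remainder 4
14 ÷ 16 = 0 remainder 14 (E)
Reading remainders bottom to top: E43



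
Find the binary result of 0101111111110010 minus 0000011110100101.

Method 1 - Direct subtraction (column by column from the right: bit − bit − borrow-in; if negative, add 2 and borrow 1 from the next column):
borrow: 0000000000011010
        0101111111110010
-       0000011110100101
------------------------
        0101100001001101

Method 2 - Add two's complement:
Two's complement of 0000011110100101: invert → 1111100001011010, add 1 → 1111100001011011
  0101111111110010
+ 1111100001011011
------------------
 10101100001001101  (end carry out of the top bit = 1)
Discarding the end carry: 0101100001001101
Decimal check:
  0101111111110010 = 16384 + 4096 + 2048 + 1024 + 512 + 256 + 128 + 64 + 32 + 16 + 2 = 24562
  0000011110100101 = 1024 + 512 + 256 + 128 + 32 + 4 + 1 = 1957
  24562 - 1957 = 22605, and 0101100001001101 = 16384 + 4096 + 2048 + 64 + 8 + 4 + 1 = 22605 ✓



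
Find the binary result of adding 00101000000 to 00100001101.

Add column by column from the right: bit + bit + carry-in; write the sum mod 2, carry 1 when the sum is 2 or 3.
carry:  01000000000
        00101000000
+       00100001101
-------------------
       001001001101
(the carry out of the leftmost column, 0, becomes the leading bit)
Decimal check:
  00101000000 = 256 + 64 = 320
  00100001101 = 256 + 8 + 4 + 1 = 269
  320 + 269 = 589, and 001001001101 = 512 + 64 + 8 + 4 + 1 = 589 ✓



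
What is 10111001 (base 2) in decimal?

Sum of powers of 2 for each 1-bit:
2^0 + 2^3 + 2^4 + 2^5 + 2^7
= 1 + 8 + 16 + 32 + 128
= 185



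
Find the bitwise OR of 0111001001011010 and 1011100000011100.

OR: 1 when either bit is 1
  0111001001011010
| 1011100000011100
------------------
  1111101001011110
Decimal: 29274 | 47132 = 64094



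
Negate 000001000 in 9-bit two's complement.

Original: 000001000
Step 1 - Invert all bits: 111110111
Step 2 - Add 1: 111111000
Verification: 000001000 + 111111000 = 1000000000; discarding the end carry (carry out of the top bit) leaves the 9-bit value 000000000, as required for x + (-x)



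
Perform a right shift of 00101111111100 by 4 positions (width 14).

Original: 00101111111100 (decimal 3068)
Shift right by 4 positions
Drop the 4 low bits; fill with zeros on the left
Result: 00000010111111 (decimal 191)
Equivalent: 3068 >> 4 = 3068 ÷ 2^4 = 191



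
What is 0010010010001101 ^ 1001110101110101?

XOR: 1 when bits differ
  0010010010001101
^ 1001110101110101
------------------
  1011100111111000
Decimal: 9357 ^ 40309 = 47608



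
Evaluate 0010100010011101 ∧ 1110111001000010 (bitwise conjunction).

AND: 1 only when both bits are 1
  0010100010011101
& 1110111001000010
------------------
  0010100000000000
Decimal: 10397 & 60994 = 10240



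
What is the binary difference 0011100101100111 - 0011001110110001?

Method 1 - Direct subtraction (column by column from the right: bit − bit − borrow-in; if negative, add 2 and borrow 1 from the next column):
borrow: 0000111101100000
        0011100101100111
-       0011001110110001
------------------------
        0000010110110110

Method 2 - Add two's complement:
Two's complement of 0011001110110001: invert → 1100110001001110, add 1 → 1100110001001111
  0011100101100111
+ 1100110001001111
------------------
 10000010110110110  (end carry out of the top bit = 1)
Discarding the end carry: 0000010110110110
Decimal check:
  0011100101100111 = 8192 + 4096 + 2048 + 256 + 64 + 32 + 4 + 2 + 1 = 14695
  0011001110110001 = 8192 + 4096 + 512 + 256 + 128 + 32 + 16 + 1 = 13233
  14695 - 13233 = 1462, and 0000010110110110 = 1024 + 256 + 128 + 32 + 16 + 4 + 2 = 1462 ✓



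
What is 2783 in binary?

Using repeated division by 2:
2783 ÷ 2 = 1391 remainder 1
1391 ÷ 2 = 695 remainder 1
695 ÷ 2 = 347 remainder 1
347 ÷ 2 = 173 remainder 1
173 ÷ 2 = 86 remainder 1
86 ÷ 2 = 43 remainder 0
43 ÷ 2 = 21 remainder 1
21 ÷ 2 = 10 remainder 1
10 ÷ 2 = 5 remainder 0
5 ÷ 2 = 2 remainder 1
2 ÷ 2 = 1 remainder 0
1 ÷ 2 = 0 remainder 1
Reading remainders bottom to top: 101011011111



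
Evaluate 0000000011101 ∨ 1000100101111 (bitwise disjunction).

OR: 1 when either bit is 1
  0000000011101
| 1000100101111
---------------
  1000100111111
Decimal: 29 | 4399 = 4415



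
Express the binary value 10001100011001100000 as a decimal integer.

Sum of powers of 2 for each 1-bit:
2^5 + 2^6 + 2^9 + 2^10 + 2^14 + 2^15 + 2^19
= 32 + 64 + 512 + 1024 + 16384 + 32768 + 524288
= 575072



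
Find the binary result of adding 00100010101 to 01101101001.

Add column by column from the right: bit + bit + carry-in; write the sum mod 2, carry 1 when the sum is 2 or 3.
carry:  11000000010
        00100010101
+       01101101001
-------------------
       010001111110
(the carry out of the leftmost column, 0, becomes the leading bit)
Decimal check:
  00100010101 = 256 + 16 + 4 + 1 = 277
  01101101001 = 512 + 256 + 64 + 32 + 8 + 1 = 873
  277 + 873 = 1150, and 010001111110 = 1024 + 64 + 32 + 16 + 8 + 4 + 2 = 1150 ✓



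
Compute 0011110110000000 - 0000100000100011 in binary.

Method 1 - Direct subtraction (column by column from the right: bit − bit − borrow-in; if negative, add 2 and borrow 1 from the next column):
borrow: 0000000011111110
        0011110110000000
-       0000100000100011
------------------------
        0011010101011101

Method 2 - Add two's complement:
Two's complement of 0000100000100011: invert → 1111011111011100, add 1 → 1111011111011101
  0011110110000000
+ 1111011111011101
------------------
 10011010101011101  (end carry out of the top bit = 1)
Discarding the end carry: 0011010101011101
Decimal check:
  0011110110000000 = 8192 + 4096 + 2048 + 1024 + 256 + 128 = 15744
  0000100000100011 = 2048 + 32 + 2 + 1 = 2083
  15744 - 2083 = 13661, and 0011010101011101 = 8192 + 4096 + 1024 + 256 + 64 + 16 + 8 + 4 + 1 = 13661 ✓



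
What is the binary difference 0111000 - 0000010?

Method 1 - Direct subtraction (column by column from the right: bit − bit − borrow-in; if negative, add 2 and borrow 1 from the next column):
borrow: 0001100
        0111000
-       0000010
---------------
        0110110

Method 2 - Add two's complement:
Two's complement of 0000010: invert → 1111101, add 1 → 1111110
  0111000
+ 1111110
---------
 10110110  (end carry out of the top bit = 1)
Discarding the end carry: 0110110
Decimal check:
  0111000 = 32 + 16 + 8 = 56
  0000010 = 2
  56 - 2 = 54, and 0110110 = 32 + 16 + 4 + 2 = 54 ✓



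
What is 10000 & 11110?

AND: 1 only when both bits are 1
  10000
& 11110
-------
  10000
Decimal: 16 & 30 = 16



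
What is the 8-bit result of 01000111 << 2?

Original: 01000111 (decimal 71)
Shift left by 2 positions
Append 2 zeros on the right and drop the 2 high bits that overflow the 8-bit width
Result: 00011100 (decimal 28)
Equivalent: 71 << 2 = 71 × 2^2 = 284, truncated to 8 bits = 28



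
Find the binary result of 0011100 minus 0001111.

Method 1 - Direct subtraction (column by column from the right: bit − bit − borrow-in; if negative, add 2 and borrow 1 from the next column):
borrow: 0011110
        0011100
-       0001111
---------------
        0001101

Method 2 - Add two's complement:
Two's complement of 0001111: invert → 1110000, add 1 → 1110001
  0011100
+ 1110001
---------
 10001101  (end carry out of the top bit = 1)
Discarding the end carry: 0001101
Decimal check:
  0011100 = 16 + 8 + 4 = 28
  0001111 = 8 + 4 + 2 + 1 = 15
  28 - 15 = 13, and 0001101 = 8 + 4 + 1 = 13 ✓



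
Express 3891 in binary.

Using repeated division by 2:
3891 ÷ 2 = 1945 remainder 1
1945 ÷ 2 = 972 remainder 1
972 ÷ 2 = 486 remainder 0
486 ÷ 2 = 243 remainder 0
243 ÷ 2 = 121 remainder 1
121 ÷ 2 = 60 remainder 1
60 ÷ 2 = 30 remainder 0
30 ÷ 2 = 15 remainder 0
15 ÷ 2 = 7 remainder 1
7 ÷ 2 = 3 remainder 1
3 ÷ 2 = 1 remainder 1
1 ÷ 2 = 0 remainder 1
Reading remainders bottom to top: 111100110011



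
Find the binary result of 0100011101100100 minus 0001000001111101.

Method 1 - Direct subtraction (column by column from the right: bit − bit − borrow-in; if negative, add 2 and borrow 1 from the next column):
borrow: 0110000111111110
        0100011101100100
-       0001000001111101
------------------------
        0011011011100111

Method 2 - Add two's complement:
Two's complement of 0001000001111101: invert → 1110111110000010, add 1 → 1110111110000011
  0100011101100100
+ 1110111110000011
------------------
 10011011011100111  (end carry out of the top bit = 1)
Discarding the end carry: 0011011011100111
Decimal check:
  0100011101100100 = 16384 + 1024 + 512 + 256 + 64 + 32 + 4 = 18276
  0001000001111101 = 4096 + 64 + 32 + 16 + 8 + 4 + 1 = 4221
  18276 - 4221 = 14055, and 0011011011100111 = 8192 + 4096 + 1024 + 512 + 128 + 64 + 32 + 4 + 2 + 1 = 14055 ✓



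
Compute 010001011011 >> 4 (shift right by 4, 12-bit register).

Original: 010001011011 (decimal 1115)
Shift right by 4 positions
Drop the 4 low bits; fill with zeros on the left
Result: 000001000101 (decimal 69)
Equivalent: 1115 >> 4 = 1115 ÷ 2^4 = 69



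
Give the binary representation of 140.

Using repeated division by 2:
140 ÷ 2 = 70 remainder 0
70 ÷ 2 = 35 remainder 0
35 ÷ 2 = 17 remainder 1
17 ÷ 2 = 8 remainder 1
8 ÷ 2 = 4 remainder 0
4 ÷ 2 = 2 remainder 0
2 ÷ 2 = 1 remainder 0
1 ÷ 2 = 0 remainder 1
Reading remainders bottom to top: 10001100



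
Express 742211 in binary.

Using repeated division by 2:
742211 ÷ 2 = 371105 remainder 1
371105 ÷ 2 = 185552 remainder 1
185552 ÷ 2 = 92776 remainder 0
92776 ÷ 2 = 46388 remainder 0
46388 ÷ 2 = 23194 remainder 0
23194 ÷ 2 = 11597 remainder 0
11597 ÷ 2 = 5798 remainder 1
5798 ÷ 2 = 2899 remainder 0
2899 ÷ 2 = 1449 remainder 1
1449 ÷ 2 = 724 remainder 1
724 ÷ 2 = 362 remainder 0
362 ÷ 2 = 181 remainder 0
181 ÷ 2 = 90 remainder 1
90 ÷ 2 = 45 remainder 0
45 ÷ 2 = 22 remainder 1
22 ÷ 2 = 11 remainder 0
11 ÷ 2 = 5 remainder 1
5 ÷ 2 = 2 remainder 1
2 ÷ 2 = 1 remainder 0
1 ÷ 2 = 0 remainder 1
Reading remainders bottom to top: 10110101001101000011



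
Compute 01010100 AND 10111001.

AND: 1 only when both bits are 1
  01010100
& 10111001
----------
  00010000
Decimal: 84 & 185 = 16



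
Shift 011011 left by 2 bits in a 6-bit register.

Original: 011011 (decimal 27)
Shift left by 2 positions
Append 2 zeros on the right and drop the 2 high bits that overflow the 6-bit width
Result: 101100 (decimal 44)
Equivalent: 27 << 2 = 27 × 2^2 = 108, truncated to 6 bits = 44



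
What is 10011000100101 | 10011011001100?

OR: 1 when either bit is 1
  10011000100101
| 10011011001100
----------------
  10011011101101
Decimal: 9765 | 9932 = 9965



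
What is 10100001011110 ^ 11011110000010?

XOR: 1 when bits differ
  10100001011110
^ 11011110000010
----------------
  01111111011100
Decimal: 10334 ^ 14210 = 8156



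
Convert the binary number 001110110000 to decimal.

Sum of powers of 2 for each 1-bit:
2^4 + 2^5 + 2^7 + 2^8 + 2^9
= 16 + 32 + 128 + 256 + 512
= 944



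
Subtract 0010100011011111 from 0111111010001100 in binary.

Method 1 - Direct subtraction (column by column from the right: bit − bit − borrow-in; if negative, add 2 and borrow 1 from the next column):
borrow: 0000001111111110
        0111111010001100
-       0010100011011111
------------------------
        0101010110101101

Method 2 - Add two's complement:
Two's complement of 0010100011011111: invert → 1101011100100000, add 1 → 1101011100100001
  0111111010001100
+ 1101011100100001
------------------
 10101010110101101  (end carry out of the top bit = 1)
Discarding the end carry: 0101010110101101
Decimal check:
  0111111010001100 = 16384 + 8192 + 4096 + 2048 + 1024 + 512 + 128 + 8 + 4 = 32396
  0010100011011111 = 8192 + 2048 + 128 + 64 + 16 + 8 + 4 + 2 + 1 = 10463
  32396 - 10463 = 21933, and 0101010110101101 = 16384 + 4096 + 1024 + 256 + 128 + 32 + 8 + 4 + 1 = 21933 ✓



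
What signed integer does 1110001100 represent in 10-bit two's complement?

Binary: 1110001100
Sign bit: 1 (negative)
Invert: 0001110011
Add 1:  0001110100
Magnitude: 0001110100 = 64 + 32 + 16 + 4 = 116
Value: -116



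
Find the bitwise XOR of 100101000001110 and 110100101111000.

XOR: 1 when bits differ
  100101000001110
^ 110100101111000
-----------------
  010001101110110
Decimal: 18958 ^ 27000 = 9078



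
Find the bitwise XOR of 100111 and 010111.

XOR: 1 when bits differ
  100111
^ 010111
--------
  110000
Decimal: 39 ^ 23 = 48



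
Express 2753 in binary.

Using repeated division by 2:
2753 ÷ 2 = 1376 remainder 1
1376 ÷ 2 = 688 remainder 0
688 ÷ 2 = 344 remainder 0
344 ÷ 2 = 172 remainder 0
172 ÷ 2 = 86 remainder 0
86 ÷ 2 = 43 remainder 0
43 ÷ 2 = 21 remainder 1
21 ÷ 2 = 10 remainder 1
10 ÷ 2 = 5 remainder 0
5 ÷ 2 = 2 remainder 1
2 ÷ 2 = 1 remainder 0
1 ÷ 2 = 0 remainder 1
Reading remainders bottom to top: 101011000001



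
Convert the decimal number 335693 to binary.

Using repeated division by 2:
335693 ÷ 2 = 167846 remainder 1
167846 ÷ 2 = 83923 remainder 0
83923 ÷ 2 = 41961 remainder 1
41961 ÷ 2 = 20980 remainder 1
20980 ÷ 2 = 10490 remainder 0
10490 ÷ 2 = 5245 remainder 0
5245 ÷ 2 = 2622 remainder 1
2622 ÷ 2 = 1311 remainder 0
1311 ÷ 2 = 655 remainder 1
655 ÷ 2 = 327 remainder 1
327 ÷ 2 = 163 remainder 1
163 ÷ 2 = 81 remainder 1
81 ÷ 2 = 40 remainder 1
40 ÷ 2 = 20 remainder 0
20 ÷ 2 = 10 remainder 0
10 ÷ 2 = 5 remainder 0
5 ÷ 2 = 2 remainder 1
2 ÷ 2 = 1 remainder 0
1 ÷ 2 = 0 remainder 1
Reading remainders bottom to top: 1010001111101001101



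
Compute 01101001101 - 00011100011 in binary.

Method 1 - Direct subtraction (column by column from the right: bit − bit − borrow-in; if negative, add 2 and borrow 1 from the next column):
borrow: 00111000100
        01101001101
-       00011100011
-------------------
        01001101010

Method 2 - Add two's complement:
Two's complement of 00011100011: invert → 11100011100, add 1 → 11100011101
  01101001101
+ 11100011101
-------------
 101001101010  (end carry out of the top bit = 1)
Discarding the end carry: 01001101010
Decimal check:
  01101001101 = 512 + 256 + 64 + 8 + 4 + 1 = 845
  00011100011 = 128 + 64 + 32 + 2 + 1 = 227
  845 - 227 = 618, and 01001101010 = 512 + 64 + 32 + 8 + 2 = 618 ✓



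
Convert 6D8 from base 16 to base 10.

Expand by place value (powers of 16):
Digit values: D = 13
6D8 = 6 × 16^2 + 13 × 16^1 + 8 × 16^0
= 6 × 256 + 13 × 16 + 8 × 1
= 1536 + 208 + 8
= 1752



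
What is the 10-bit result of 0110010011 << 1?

Original: 0110010011 (decimal 403)
Shift left by 1 position
Append 1 zero on the right
Result: 1100100110 (decimal 806)
Equivalent: 403 << 1 = 403 × 2^1 = 806



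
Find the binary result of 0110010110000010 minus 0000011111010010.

Method 1 - Direct subtraction (column by column from the right: bit − bit − borrow-in; if negative, add 2 and borrow 1 from the next column):
borrow: 0011111111100000
        0110010110000010
-       0000011111010010
------------------------
        0101110110110000

Method 2 - Add two's complement:
Two's complement of 0000011111010010: invert → 1111100000101101, add 1 → 1111100000101110
  0110010110000010
+ 1111100000101110
------------------
 10101110110110000  (end carry out of the top bit = 1)
Discarding the end carry: 0101110110110000
Decimal check:
  0110010110000010 = 16384 + 8192 + 1024 + 256 + 128 + 2 = 25986
  0000011111010010 = 1024 + 512 + 256 + 128 + 64 + 16 + 2 = 2002
  25986 - 2002 = 23984, and 0101110110110000 = 16384 + 4096 + 2048 + 1024 + 256 + 128 + 32 + 16 = 23984 ✓



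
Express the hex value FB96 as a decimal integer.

Expand by place value (powers of 16):
Digit values: F = 15, B = 11
FB96 = 15 × 16^3 + 11 × 16^2 + 9 × 16^1 + 6 × 16^0
= 15 × 4096 + 11 × 256 + 9 × 16 + 6 × 1
= 61440 + 2816 + 144 + 6
= 64406



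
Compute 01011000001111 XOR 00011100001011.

XOR: 1 when bits differ
  01011000001111
^ 00011100001011
----------------
  01000100000100
Decimal: 5647 ^ 1803 = 4356



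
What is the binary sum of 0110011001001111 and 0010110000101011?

Add column by column from the right: bit + bit + carry-in; write the sum mod 2, carry 1 when the sum is 2 or 3.
carry:  1101100000011110
        0110011001001111
+       0010110000101011
------------------------
       01001001001111010
(the carry out of the leftmost column, 0, becomes the leading bit)
Decimal check:
  0110011001001111 = 16384 + 8192 + 1024 + 512 + 64 + 8 + 4 + 2 + 1 = 26191
  0010110000101011 = 8192 + 2048 + 1024 + 32 + 8 + 2 + 1 = 11307
  26191 + 11307 = 37498, and 01001001001111010 = 32768 + 4096 + 512 + 64 + 32 + 16 + 8 + 2 = 37498 ✓



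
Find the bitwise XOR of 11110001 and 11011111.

XOR: 1 when bits differ
  11110001
^ 11011111
----------
  00101110
Decimal: 241 ^ 223 = 46



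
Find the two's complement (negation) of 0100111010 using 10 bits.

Original: 0100111010
Step 1 - Invert all bits: 1011000101
Step 2 - Add 1: 1011000110
Verification: 0100111010 + 1011000110 = 10000000000; discarding the end carry (carry out of the top bit) leaves the 10-bit value 0000000000, as required for x + (-x)



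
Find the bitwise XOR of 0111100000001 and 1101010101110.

XOR: 1 when bits differ
  0111100000001
^ 1101010101110
---------------
  1010110101111
Decimal: 3841 ^ 6830 = 5551



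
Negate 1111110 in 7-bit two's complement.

Original (sign bit 1, negative): 1111110
Step 1 - Invert all bits: 0000001
Step 2 - Add 1: 0000010
Verification: 1111110 + 0000010 = 10000000; discarding the end carry (carry out of the top bit) leaves the 7-bit value 0000000, as required for x + (-x)



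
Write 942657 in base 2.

Using repeated division by 2:
942657 ÷ 2 = 471328 remainder 1
471328 ÷ 2 = 235664 remainder 0
235664 ÷ 2 = 117832 remainder 0
117832 ÷ 2 = 58916 remainder 0
58916 ÷ 2 = 29458 remainder 0
29458 ÷ 2 = 14729 remainder 0
14729 ÷ 2 = 7364 remainder 1
7364 ÷ 2 = 3682 remainder 0
3682 ÷ 2 = 1841 remainder 0
1841 ÷ 2 = 920 remainder 1
920 ÷ 2 = 460 remainder 0
460 ÷ 2 = 230 remainder 0
230 ÷ 2 = 115 remainder 0
115 ÷ 2 = 57 remainder 1
57 ÷ 2 = 28 remainder 1
28 ÷ 2 = 14 remainder 0
14 ÷ 2 = 7 remainder 0
7 ÷ 2 = 3 remainder 1
3 ÷ 2 = 1 remainder 1
1 ÷ 2 = 0 remainder 1
Reading remainders bottom to top: 11100110001001000001



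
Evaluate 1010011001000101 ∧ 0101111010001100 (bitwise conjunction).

AND: 1 only when both bits are 1
  1010011001000101
& 0101111010001100
------------------
  0000011000000100
Decimal: 42565 & 24204 = 1540



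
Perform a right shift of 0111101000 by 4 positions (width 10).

Original: 0111101000 (decimal 488)
Shift right by 4 positions
Drop the 4 low bits; fill with zeros on the left
Result: 0000011110 (decimal 30)
Equivalent: 488 >> 4 = 488 ÷ 2^4 = 30

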